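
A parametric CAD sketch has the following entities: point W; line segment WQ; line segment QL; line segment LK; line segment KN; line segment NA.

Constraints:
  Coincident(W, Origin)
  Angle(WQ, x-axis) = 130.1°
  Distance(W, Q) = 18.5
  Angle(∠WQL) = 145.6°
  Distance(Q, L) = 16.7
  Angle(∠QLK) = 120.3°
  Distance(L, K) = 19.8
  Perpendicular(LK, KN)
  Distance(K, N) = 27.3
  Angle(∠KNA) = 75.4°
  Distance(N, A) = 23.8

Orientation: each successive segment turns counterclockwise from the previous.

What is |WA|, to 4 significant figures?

12.20

W is at the origin; WQ runs at 130.1° with length 18.5, so Q = (-11.92, 14.15). ∠WQL = 145.6° gives QL at 164.5° from the x-axis; with |QL| = 16.7, L = (-28.01, 18.61). ∠QLK = 120.3° gives LK at -135.8° from the x-axis; with |LK| = 19.8, K = (-42.20, 4.810). LK ⟂ KN, so KN runs at -45.80°; with |KN| = 27.3, N = (-23.17, -14.76). ∠KNA = 75.4° gives NA at 58.80° from the x-axis; with |NA| = 23.8, A = (-10.84, 5.596). Then |WA| = |A − W| = 12.20.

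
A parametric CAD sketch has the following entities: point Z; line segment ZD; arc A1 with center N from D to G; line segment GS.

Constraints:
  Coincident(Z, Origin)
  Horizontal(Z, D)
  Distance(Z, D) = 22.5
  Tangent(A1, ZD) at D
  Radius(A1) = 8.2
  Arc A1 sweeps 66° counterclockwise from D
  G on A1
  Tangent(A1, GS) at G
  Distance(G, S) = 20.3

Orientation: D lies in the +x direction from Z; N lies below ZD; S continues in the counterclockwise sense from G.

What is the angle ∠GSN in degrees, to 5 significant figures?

21.996°

Z is at the origin; ZD is horizontal with |ZD| = 22.5 and D on the +x side, so D = (22.500, 0.0000). A1 meets ZD tangentially, so ND is at right angles to ZD, so N = D + (0, -8.2) = (22.500, -8.2000). On A1, D sits at bearing 90° from N; a 66° counterclockwise sweep puts G at bearing 156°, so G = N + 8.2·(cos 156°, sin 156°) = (15.009, -4.8648). The tangent condition forces NG to be normal to GS, so GS runs along (−sin 156°, cos 156°); with |GS| = 20.3, S = (6.7522, -23.410). Then cos ∠GSN = SG·SN / (|SG||SN|), giving 21.996°.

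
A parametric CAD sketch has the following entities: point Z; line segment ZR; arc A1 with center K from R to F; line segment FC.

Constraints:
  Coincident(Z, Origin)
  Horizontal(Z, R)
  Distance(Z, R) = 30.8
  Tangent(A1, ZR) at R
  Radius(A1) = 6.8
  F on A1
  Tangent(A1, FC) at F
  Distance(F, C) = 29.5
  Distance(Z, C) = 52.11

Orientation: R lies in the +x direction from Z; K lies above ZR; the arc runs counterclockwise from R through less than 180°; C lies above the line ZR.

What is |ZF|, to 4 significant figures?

38.22

Checks: Z = (0.00, 0.00) ✓; |KF| = 6.800 ✓; ∠(KF, FC) = 90.00° ✓; |FC| = 29.50 ✓; |ZC| = 52.11 ✓.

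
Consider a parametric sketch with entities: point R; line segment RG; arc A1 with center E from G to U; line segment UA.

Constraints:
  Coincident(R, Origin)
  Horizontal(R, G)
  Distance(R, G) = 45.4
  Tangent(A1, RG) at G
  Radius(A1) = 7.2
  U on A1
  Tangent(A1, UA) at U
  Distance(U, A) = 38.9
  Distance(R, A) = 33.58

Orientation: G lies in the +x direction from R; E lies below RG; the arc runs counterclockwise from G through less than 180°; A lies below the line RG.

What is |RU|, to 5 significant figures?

40.204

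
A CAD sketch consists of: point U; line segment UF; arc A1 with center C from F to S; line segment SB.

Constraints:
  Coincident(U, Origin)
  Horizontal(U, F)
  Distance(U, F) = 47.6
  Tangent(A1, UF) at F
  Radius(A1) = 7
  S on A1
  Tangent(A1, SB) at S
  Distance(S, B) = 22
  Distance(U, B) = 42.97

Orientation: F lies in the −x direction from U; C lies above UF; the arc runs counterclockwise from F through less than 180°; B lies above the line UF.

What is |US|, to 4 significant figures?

41.22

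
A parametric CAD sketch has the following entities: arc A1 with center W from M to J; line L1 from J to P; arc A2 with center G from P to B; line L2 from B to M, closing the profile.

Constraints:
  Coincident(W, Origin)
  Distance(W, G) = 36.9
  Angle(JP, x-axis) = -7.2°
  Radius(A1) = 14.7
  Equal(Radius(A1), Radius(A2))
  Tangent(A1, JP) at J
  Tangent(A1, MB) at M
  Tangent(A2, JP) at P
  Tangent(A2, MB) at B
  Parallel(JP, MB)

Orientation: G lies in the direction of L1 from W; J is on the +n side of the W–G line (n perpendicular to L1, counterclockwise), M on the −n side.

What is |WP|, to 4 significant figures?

39.72

The slot axis is L1's direction at -7.2°, so u = (cos -7.2°, sin -7.2°) = (0.9921, -0.1253) and n = (−sin -7.2°, cos -7.2°) = (0.1253, 0.9921). W is at the origin and G lies 36.9 along u from W, so G = 36.9·u = (36.61, -4.625). Tangency of A1 to both parallel lines with radius 14.7 puts J and M at W ± 14.7·n: J = (1.842, 14.58), M = (-1.842, -14.58). Equal radii place P and B the same way about G: P = G + 14.7·n = (38.45, 9.959), B = G − 14.7·n = (34.77, -19.21). Then |WP| = |P − W| = 39.72.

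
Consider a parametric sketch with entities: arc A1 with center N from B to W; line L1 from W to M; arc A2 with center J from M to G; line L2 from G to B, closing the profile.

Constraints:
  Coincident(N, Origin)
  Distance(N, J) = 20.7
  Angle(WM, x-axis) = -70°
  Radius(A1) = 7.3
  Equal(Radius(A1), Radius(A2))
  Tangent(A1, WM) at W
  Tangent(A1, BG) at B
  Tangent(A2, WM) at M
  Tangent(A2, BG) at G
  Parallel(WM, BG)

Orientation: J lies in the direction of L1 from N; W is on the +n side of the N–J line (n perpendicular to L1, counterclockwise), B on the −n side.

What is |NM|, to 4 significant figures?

21.95

The slot axis is L1's direction at -70.0°, so u = (cos -70.0°, sin -70.0°) = (0.3420, -0.9397) and n = (−sin -70.0°, cos -70.0°) = (0.9397, 0.3420). N is at the origin and J lies 20.7 along u from N, so J = 20.7·u = (7.080, -19.45). Tangency of A1 to both parallel lines with radius 7.3 puts W and B at N ± 7.3·n: W = (6.860, 2.497), B = (-6.860, -2.497). Equal radii place M and G the same way about J: M = J + 7.3·n = (13.94, -16.95), G = J − 7.3·n = (0.2201, -21.95). Then |NM| = |M − N| = 21.95.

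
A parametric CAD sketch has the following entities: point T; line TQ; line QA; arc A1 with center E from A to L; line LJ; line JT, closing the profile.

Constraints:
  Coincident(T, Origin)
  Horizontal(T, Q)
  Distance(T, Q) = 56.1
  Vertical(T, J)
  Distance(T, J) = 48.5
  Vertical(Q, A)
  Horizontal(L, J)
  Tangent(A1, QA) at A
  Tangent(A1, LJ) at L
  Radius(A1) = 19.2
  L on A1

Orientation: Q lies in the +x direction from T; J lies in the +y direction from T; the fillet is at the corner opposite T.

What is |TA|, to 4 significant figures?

63.29

The virtual corner opposite T is at (56.10, 48.50). Tangency of A1 to QA means the radius EA is perpendicular to QA and tangency of A1 to LJ means the radius EL is perpendicular to LJ, with radius 19.2, so the center E sits 19.2 in from both sides at E = (36.90, 29.30). That places the tangent points at A = (56.10, 29.30) on QA and L = (36.90, 48.50) on LJ. Then |TA| = |A − T| = 63.29.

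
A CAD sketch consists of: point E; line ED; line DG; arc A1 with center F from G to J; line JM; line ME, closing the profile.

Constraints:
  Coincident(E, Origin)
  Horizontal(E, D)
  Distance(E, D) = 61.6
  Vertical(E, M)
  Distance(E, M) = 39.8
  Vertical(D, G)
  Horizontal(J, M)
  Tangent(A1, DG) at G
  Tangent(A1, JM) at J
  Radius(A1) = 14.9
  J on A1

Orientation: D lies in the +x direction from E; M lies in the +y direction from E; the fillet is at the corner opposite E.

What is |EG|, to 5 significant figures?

66.442

E is at the origin; E and D share the same y with |ED| = 61.6 and D on the +x side, so D = (61.600, 0.0000). E and M share the same x with |EM| = 39.8 and M on the +y side, so M = (0.0000, 39.800). The virtual corner opposite E is at (61.600, 39.800). A1 meets DG tangentially, so FG is at right angles to DG and since A1 is tangent to JM there, FJ ⟂ JM, with radius 14.9, so the center F sits 14.9 in from both sides at F = (46.700, 24.900). That places the tangent points at G = (61.600, 24.900) on DG and J = (46.700, 39.800) on JM. Then |EG| = |G − E| = 66.442.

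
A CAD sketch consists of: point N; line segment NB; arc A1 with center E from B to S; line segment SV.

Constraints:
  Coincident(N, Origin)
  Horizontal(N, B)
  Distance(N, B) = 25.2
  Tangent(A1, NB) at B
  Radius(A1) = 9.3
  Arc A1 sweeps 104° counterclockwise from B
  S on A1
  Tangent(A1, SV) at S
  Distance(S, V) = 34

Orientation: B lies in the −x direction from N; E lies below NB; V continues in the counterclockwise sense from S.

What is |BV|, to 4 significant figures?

44.55

N is at the origin; NB is horizontal with |NB| = 25.2 and B on the −x side, so B = (-25.20, 0.000). The tangent condition forces EB to be normal to NB, so E = B + (0, -9.3) = (-25.20, -9.300). On A1, B sits at bearing 90° from E; a 104° counterclockwise sweep puts S at bearing 194°, so S = E + 9.3·(cos 194°, sin 194°) = (-34.22, -11.55). Since A1 is tangent to SV there, ES ⟂ SV, so SV runs along (−sin 194°, cos 194°); with |SV| = 34.0, V = (-26.00, -44.54). Then |BV| = |V − B| = 44.55.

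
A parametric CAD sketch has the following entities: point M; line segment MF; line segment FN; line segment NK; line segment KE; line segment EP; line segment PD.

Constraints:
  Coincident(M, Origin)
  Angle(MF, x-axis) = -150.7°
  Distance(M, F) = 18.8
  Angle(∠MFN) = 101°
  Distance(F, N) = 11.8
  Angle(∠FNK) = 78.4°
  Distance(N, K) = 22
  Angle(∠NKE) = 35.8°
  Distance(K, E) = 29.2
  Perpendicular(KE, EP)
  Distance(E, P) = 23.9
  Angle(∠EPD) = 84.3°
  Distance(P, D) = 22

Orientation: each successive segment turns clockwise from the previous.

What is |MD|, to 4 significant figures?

30.45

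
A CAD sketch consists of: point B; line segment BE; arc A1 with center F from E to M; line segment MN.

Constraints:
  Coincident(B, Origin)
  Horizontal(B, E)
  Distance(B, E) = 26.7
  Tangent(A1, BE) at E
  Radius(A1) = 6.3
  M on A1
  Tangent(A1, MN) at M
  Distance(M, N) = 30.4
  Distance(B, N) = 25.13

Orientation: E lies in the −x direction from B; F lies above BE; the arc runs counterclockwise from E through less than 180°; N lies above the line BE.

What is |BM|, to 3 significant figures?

22.1

Checks: |FM| = 6.300 ✓; ∠(FM, MN) = 90.00° ✓; |MN| = 30.40 ✓; |BN| = 25.13 ✓.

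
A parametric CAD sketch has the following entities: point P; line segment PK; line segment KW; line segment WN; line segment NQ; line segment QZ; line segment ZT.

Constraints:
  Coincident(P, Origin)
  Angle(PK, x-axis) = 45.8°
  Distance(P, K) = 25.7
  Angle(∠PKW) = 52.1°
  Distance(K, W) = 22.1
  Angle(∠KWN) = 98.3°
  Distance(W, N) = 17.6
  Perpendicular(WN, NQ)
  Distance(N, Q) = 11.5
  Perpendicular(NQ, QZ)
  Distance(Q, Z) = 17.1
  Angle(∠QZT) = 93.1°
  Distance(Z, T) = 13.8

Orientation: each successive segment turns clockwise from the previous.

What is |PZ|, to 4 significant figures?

18.80

P is at the origin; PK runs at 45.8° with length 25.7, so K = (17.92, 18.42). ∠PKW = 52.1° gives KW at -82.10° from the x-axis; with |KW| = 22.1, W = (20.95, -3.466). ∠KWN = 98.3° gives WN at -163.8° from the x-axis; with |WN| = 17.6, N = (4.053, -8.376). The perpendicularity gives NQ at right angles to WN, so NQ runs at 106.2°; with |NQ| = 11.5, Q = (0.8451, 2.667). NQ is perpendicular to QZ, so QZ runs at 16.20°; with |QZ| = 17.1, Z = (17.27, 7.438). Then |PZ| = |Z − P| = 18.80.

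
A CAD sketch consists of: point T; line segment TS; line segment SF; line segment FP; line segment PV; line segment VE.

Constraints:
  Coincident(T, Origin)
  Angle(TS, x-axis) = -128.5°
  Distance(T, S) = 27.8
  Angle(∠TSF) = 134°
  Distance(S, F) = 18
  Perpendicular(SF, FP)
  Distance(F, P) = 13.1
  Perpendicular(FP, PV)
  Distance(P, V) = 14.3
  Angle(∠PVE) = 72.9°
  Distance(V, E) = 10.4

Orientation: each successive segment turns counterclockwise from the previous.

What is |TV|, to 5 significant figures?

24.023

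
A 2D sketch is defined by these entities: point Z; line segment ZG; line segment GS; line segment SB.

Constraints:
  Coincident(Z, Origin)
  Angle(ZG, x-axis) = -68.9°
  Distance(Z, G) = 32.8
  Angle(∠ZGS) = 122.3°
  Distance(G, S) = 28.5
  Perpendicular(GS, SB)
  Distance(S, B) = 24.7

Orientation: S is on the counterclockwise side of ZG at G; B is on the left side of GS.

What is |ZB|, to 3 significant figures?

46.1

Z is at the origin; ZG runs at -68.9° with length 32.8, so G = 32.8·(cos -68.9°, sin -68.9°) = (11.8, -30.6). ∠ZGS = 122.3°, so GS runs at -68.9° + (180° − 122.3°) = -11.2° from the x-axis; with |GS| = 28.5, S = G + 28.5·(cos -11.2°, sin -11.2°) = (39.8, -36.1). GS is perpendicular to SB; with |SB| = 24.7 on the left of GS, B = S + 24.7·(0.194, 0.981) = (44.6, -11.9). Then |ZB| = |B − Z| = 46.1.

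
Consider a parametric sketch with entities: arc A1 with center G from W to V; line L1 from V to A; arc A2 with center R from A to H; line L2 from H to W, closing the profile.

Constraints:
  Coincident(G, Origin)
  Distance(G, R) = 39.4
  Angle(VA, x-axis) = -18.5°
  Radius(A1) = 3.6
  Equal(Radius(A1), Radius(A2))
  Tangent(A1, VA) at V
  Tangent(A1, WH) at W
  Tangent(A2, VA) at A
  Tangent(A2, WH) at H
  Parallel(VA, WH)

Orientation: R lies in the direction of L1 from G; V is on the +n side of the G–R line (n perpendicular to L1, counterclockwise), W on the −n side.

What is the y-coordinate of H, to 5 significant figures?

-15.916

The slot axis is L1's direction at -18.5°, so u = (cos -18.5°, sin -18.5°) = (0.94832, -0.31730) and n = (−sin -18.5°, cos -18.5°) = (0.31730, 0.94832). G is at the origin and R lies 39.4 along u from G, so R = 39.4·u = (37.364, -12.502). Tangency of A1 to both parallel lines with radius 3.6 puts V and W at G ± 3.6·n: V = (1.1423, 3.4140), W = (-1.1423, -3.4140). Equal radii place A and H the same way about R: A = R + 3.6·n = (38.506, -9.0878), H = R − 3.6·n = (36.222, -15.916). So H.y = -15.916.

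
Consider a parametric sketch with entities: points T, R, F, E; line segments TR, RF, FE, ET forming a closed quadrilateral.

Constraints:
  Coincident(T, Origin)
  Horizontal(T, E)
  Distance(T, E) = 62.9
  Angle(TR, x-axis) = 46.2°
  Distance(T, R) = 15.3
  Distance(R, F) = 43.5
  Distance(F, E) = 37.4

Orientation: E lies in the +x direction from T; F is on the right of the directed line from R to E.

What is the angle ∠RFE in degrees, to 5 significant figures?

82.358°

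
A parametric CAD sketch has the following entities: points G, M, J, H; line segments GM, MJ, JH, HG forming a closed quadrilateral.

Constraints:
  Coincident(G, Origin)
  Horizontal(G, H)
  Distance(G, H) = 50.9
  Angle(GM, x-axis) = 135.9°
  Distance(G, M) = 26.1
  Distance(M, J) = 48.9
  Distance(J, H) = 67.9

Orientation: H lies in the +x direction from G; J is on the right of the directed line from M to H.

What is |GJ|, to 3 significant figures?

31.6

Checks: |MJ| = 48.90 ✓; |JH| = 67.90 ✓.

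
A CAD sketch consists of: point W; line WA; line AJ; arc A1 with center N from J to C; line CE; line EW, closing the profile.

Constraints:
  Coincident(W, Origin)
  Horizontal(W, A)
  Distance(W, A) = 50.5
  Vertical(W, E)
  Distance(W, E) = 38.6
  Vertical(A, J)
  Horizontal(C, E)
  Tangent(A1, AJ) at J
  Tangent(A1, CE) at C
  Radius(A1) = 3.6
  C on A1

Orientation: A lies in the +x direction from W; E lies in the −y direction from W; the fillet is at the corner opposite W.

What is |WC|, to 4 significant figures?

60.74

W is at the origin; W and A share the same y with |WA| = 50.5 and A on the +x side, so A = (50.50, 0.000). W and E share the same x with |WE| = 38.6 and E on the −y side, so E = (0.000, -38.60). The virtual corner opposite W is at (50.50, -38.60). A1 meets AJ tangentially, so NJ is at right angles to AJ and tangency of A1 to CE means the radius NC is perpendicular to CE, with radius 3.6, so the center N sits 3.6 in from both sides at N = (46.90, -35.00). That places the tangent points at J = (50.50, -35.00) on AJ and C = (46.90, -38.60) on CE. Then |WC| = |C − W| = 60.74.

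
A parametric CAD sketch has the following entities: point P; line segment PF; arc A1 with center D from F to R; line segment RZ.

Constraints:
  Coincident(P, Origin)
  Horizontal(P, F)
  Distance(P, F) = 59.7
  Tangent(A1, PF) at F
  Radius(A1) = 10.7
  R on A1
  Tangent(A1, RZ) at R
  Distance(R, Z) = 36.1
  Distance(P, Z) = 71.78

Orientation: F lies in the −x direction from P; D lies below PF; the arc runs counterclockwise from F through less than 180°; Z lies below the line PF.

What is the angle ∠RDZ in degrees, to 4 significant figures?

73.49°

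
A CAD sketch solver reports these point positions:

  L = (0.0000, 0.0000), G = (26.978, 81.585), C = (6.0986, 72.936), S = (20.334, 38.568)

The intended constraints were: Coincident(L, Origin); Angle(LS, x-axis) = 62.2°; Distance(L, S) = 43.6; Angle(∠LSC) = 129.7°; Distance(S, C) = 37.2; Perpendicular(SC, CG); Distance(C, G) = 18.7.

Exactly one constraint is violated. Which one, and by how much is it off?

Distance(C, G) = 18.7 — off by 3.90.

L = (0.00, 0.00) ✓; LS at 62.20° ✓; |LS| = 43.60 ✓; ∠LSC = 129.7° ✓; |SC| = 37.20 ✓; ∠(SC, CG) = 90.00° ✓; |CG| = 22.60 ✗.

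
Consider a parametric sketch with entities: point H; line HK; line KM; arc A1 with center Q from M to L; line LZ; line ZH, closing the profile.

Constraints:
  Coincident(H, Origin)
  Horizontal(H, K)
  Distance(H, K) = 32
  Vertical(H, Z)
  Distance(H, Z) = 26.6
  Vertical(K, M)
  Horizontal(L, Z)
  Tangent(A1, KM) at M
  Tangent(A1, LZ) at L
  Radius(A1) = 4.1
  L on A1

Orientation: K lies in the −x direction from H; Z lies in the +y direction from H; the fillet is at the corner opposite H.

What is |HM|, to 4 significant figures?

39.12

H is at the origin; HK is horizontal with |HK| = 32.0 and K on the −x side, so K = (-32.00, 0.000). HZ is vertical with |HZ| = 26.6 and Z on the +y side, so Z = (0.000, 26.60). The virtual corner opposite H is at (-32.00, 26.60). A1 meets KM tangentially, so QM is at right angles to KM and tangency of A1 to LZ means the radius QL is perpendicular to LZ, with radius 4.1, so the center Q sits 4.1 in from both sides at Q = (-27.90, 22.50). That places the tangent points at M = (-32.00, 22.50) on KM and L = (-27.90, 26.60) on LZ. Then |HM| = |M − H| = 39.12.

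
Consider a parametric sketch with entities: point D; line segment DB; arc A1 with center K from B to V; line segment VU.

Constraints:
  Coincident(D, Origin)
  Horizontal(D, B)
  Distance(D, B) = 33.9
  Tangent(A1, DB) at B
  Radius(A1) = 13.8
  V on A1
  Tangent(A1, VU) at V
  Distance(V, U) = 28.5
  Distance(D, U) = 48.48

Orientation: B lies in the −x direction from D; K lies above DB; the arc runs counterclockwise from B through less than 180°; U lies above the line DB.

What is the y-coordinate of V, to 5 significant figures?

14.735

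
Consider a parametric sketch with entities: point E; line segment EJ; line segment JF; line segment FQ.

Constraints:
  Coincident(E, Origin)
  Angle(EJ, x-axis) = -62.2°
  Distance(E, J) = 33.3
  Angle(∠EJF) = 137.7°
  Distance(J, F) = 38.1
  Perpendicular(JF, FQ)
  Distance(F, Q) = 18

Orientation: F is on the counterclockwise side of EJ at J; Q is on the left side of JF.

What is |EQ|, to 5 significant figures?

62.885

∠EJF = 137.7°, so JF runs at -62.2° + (180° − 137.7°) = -19.900° from the x-axis; with |JF| = 38.1, F = J + 38.1·(cos -19.900°, sin -19.900°) = (51.356, -42.425). JF ⟂ FQ; with |FQ| = 18.0 on the left of JF, Q = F + 18.0·(0.34038, 0.94029) = (57.482, -25.500). Then |EQ| = |Q − E| = 62.885.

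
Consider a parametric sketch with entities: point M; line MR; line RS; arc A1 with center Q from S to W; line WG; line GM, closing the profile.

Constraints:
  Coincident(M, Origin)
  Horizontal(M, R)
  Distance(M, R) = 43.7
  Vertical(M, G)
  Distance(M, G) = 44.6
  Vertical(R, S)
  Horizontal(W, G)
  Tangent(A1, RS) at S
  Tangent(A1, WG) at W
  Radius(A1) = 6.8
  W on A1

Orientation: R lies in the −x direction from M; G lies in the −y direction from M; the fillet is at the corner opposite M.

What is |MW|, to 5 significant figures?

57.886

M is at the origin; MR is horizontal with |MR| = 43.7 and R on the −x side, so R = (-43.700, 0.0000). M and G share the same x with |MG| = 44.6 and G on the −y side, so G = (0.0000, -44.600). The virtual corner opposite M is at (-43.700, -44.600). The tangent condition forces QS to be normal to RS and the tangent condition forces QW to be normal to WG, with radius 6.8, so the center Q sits 6.8 in from both sides at Q = (-36.900, -37.800). That places the tangent points at S = (-43.700, -37.800) on RS and W = (-36.900, -44.600) on WG. Then |MW| = |W − M| = 57.886.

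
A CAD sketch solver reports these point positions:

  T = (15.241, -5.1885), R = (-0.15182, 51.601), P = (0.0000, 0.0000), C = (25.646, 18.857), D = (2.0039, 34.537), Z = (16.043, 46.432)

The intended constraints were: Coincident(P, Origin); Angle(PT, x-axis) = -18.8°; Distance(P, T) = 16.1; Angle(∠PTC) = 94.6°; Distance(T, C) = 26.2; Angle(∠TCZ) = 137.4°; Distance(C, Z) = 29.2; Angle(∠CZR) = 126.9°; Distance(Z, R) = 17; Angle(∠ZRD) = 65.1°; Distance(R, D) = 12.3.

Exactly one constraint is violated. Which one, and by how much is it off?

Distance(R, D) = 12.3 — off by 4.90.

P = (0.00, 0.00) ✓; PT at -18.80° ✓; |PT| = 16.10 ✓; ∠PTC = 94.60° ✓; |TC| = 26.20 ✓; ∠TCZ = 137.4° ✓; |CZ| = 29.20 ✓; ∠CZR = 126.9° ✓; |ZR| = 17.00 ✓; ∠ZRD = 65.10° ✓; |RD| = 17.20 ✗.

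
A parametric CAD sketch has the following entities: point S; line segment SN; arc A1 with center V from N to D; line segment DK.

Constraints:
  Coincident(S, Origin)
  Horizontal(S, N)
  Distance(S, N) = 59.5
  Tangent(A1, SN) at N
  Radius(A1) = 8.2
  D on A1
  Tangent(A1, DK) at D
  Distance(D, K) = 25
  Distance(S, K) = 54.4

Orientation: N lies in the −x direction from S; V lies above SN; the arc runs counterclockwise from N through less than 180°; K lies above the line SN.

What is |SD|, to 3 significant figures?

51.9

S is at the origin; S and N share the same y with |SN| = 59.5 and N on the −x side, so N = (-59.5, 0.00). The tangent condition forces VN to be normal to SN, so V = N + (0, 8.2) = (-59.5, 8.20). Since VD ⟂ DK (tangency), |VK| = √(8.2² + 25.0²) = 26.3 regardless of where D sits on A1. So K lies on both circle(S, 54.4) and circle(V, 26.3); the above-SN intersection is K = (-45.2, 30.3). D is the foot of the tangent from K: D = (-51.6, 6.11).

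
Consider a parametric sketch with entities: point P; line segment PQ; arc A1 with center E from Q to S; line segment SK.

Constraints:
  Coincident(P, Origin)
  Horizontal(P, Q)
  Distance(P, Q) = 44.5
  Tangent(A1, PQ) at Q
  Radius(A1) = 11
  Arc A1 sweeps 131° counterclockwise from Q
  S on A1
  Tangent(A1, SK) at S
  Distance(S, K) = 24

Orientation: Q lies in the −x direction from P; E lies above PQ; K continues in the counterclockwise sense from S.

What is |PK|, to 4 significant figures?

63.39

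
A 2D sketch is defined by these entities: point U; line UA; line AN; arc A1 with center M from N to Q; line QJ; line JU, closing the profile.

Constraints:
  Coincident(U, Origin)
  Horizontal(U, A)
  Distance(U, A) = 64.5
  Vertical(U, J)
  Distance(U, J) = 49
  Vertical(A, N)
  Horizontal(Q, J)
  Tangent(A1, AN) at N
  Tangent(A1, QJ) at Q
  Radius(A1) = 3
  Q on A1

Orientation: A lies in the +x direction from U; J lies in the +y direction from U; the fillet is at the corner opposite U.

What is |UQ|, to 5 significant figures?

78.634

The virtual corner opposite U is at (64.500, 49.000). Since A1 is tangent to AN there, MN ⟂ AN and tangency of A1 to QJ means the radius MQ is perpendicular to QJ, with radius 3.0, so the center M sits 3.0 in from both sides at M = (61.500, 46.000). That places the tangent points at N = (64.500, 46.000) on AN and Q = (61.500, 49.000) on QJ. Then |UQ| = |Q − U| = 78.634.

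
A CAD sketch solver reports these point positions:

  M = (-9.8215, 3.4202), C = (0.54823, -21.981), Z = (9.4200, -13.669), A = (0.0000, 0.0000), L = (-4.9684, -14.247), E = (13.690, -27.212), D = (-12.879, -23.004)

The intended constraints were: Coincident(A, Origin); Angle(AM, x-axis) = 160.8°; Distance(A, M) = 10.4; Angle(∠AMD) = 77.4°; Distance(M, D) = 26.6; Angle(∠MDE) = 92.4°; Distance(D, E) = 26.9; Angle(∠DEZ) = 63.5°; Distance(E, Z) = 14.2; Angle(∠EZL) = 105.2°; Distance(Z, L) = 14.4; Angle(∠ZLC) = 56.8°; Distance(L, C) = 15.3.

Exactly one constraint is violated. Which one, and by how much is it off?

Distance(L, C) = 15.3 — off by 5.80.

A = (0.00, 0.00) ✓; AM at 160.8° ✓; |AM| = 10.40 ✓; ∠AMD = 77.40° ✓; |MD| = 26.60 ✓; ∠MDE = 92.40° ✓; |DE| = 26.90 ✓; ∠DEZ = 63.50° ✓; |EZ| = 14.20 ✓; ∠EZL = 105.2° ✓; |ZL| = 14.40 ✓; ∠ZLC = 56.80° ✓; |LC| = 9.500 ✗.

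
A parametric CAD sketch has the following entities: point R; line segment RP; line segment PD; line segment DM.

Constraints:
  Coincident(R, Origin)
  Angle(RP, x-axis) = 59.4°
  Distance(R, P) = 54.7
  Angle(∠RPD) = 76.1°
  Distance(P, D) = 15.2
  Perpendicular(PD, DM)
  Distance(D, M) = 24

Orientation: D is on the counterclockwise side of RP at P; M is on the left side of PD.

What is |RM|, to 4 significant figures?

29.17

∠RPD = 76.1°, so PD runs at 59.4° + (180° − 76.1°) = 163.3° from the x-axis; with |PD| = 15.2, D = P + 15.2·(cos 163.3°, sin 163.3°) = (13.29, 51.45). PD ⟂ DM; with |DM| = 24.0 on the left of PD, M = D + 24.0·(-0.2874, -0.9578) = (6.389, 28.46). Then |RM| = |M − R| = 29.17.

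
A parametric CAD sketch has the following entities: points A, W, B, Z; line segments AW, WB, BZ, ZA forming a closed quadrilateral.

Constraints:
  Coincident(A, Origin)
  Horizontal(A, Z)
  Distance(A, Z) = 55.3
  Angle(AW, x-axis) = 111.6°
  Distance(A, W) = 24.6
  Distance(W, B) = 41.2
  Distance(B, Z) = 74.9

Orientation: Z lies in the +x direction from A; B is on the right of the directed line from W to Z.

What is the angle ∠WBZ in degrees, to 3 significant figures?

64.6°

A is at the origin; A and Z share the same y with |AZ| = 55.3 and Z in +x, so Z = (55.3, 0). AW runs at 111.6° with |AW| = 24.6, so W = (-9.06, 22.9). B is determined by |WB| = 41.2 and |BZ| = 74.9 together: it lies at the intersection of circle(W, 41.2) and circle(Z, 74.9). With |WZ| = 68.3, the foot of the radical line on WZ is 5.51 from W and the perpendicular offset is √(41.2² − 5.51²) = 40.8. Taking the right-of-WZ solution: B = (-17.5, -17.4).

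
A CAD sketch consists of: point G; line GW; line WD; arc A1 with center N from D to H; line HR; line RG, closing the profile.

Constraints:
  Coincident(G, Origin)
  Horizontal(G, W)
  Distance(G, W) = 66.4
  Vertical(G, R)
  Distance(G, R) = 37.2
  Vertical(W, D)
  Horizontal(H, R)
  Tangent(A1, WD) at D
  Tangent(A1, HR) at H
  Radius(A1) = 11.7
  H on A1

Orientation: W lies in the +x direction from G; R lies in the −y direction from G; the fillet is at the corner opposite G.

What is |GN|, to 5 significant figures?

60.352

G is at the origin; G and W share the same y with |GW| = 66.4 and W on the +x side, so W = (66.400, 0.0000). GR is vertical with |GR| = 37.2 and R on the −y side, so R = (0.0000, -37.200). The virtual corner opposite G is at (66.400, -37.200). A1 meets WD tangentially, so ND is at right angles to WD and the tangent condition forces NH to be normal to HR, with radius 11.7, so the center N sits 11.7 in from both sides at N = (54.700, -25.500). Then |GN| = |N − G| = 60.352.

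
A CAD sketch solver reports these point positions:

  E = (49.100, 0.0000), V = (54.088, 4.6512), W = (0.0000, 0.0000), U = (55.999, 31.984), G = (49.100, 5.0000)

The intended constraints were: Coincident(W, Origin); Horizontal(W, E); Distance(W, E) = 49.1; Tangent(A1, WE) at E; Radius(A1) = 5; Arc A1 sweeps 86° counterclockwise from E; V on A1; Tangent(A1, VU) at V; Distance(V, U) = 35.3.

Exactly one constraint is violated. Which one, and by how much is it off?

Distance(V, U) = 35.3 — off by 7.90.

W = (0.00, 0.00) ✓; W.y = 0.00, E.y = 0.00 ✓; |WE| = 49.10 ✓; ∠(GE, EW) = 90.00° ✓; |GE| = 5.000 ✓; bearing(G→V) − bearing(G→E) = 86.00° ✓; |GV| = 5.000 ✓; ∠(GV, VU) = 90.00° ✓; |VU| = 27.40 ✗.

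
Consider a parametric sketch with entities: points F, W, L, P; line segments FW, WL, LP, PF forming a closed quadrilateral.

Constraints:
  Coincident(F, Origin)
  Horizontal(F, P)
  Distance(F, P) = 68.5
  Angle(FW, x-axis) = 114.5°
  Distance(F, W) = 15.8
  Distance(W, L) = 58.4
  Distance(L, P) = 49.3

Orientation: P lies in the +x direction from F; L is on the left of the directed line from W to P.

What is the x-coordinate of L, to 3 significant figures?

44.4

F is at the origin; FP is horizontal with |FP| = 68.5 and P in +x, so P = (68.5, 0). FW runs at 114.5° with |FW| = 15.8, so W = (-6.55, 14.4). L is determined by |WL| = 58.4 and |LP| = 49.3 together: it lies at the intersection of circle(W, 58.4) and circle(P, 49.3). With |WP| = 76.4, the foot of the radical line on WP is 44.6 from W and the perpendicular offset is √(58.4² − 44.6²) = 37.7. Taking the left-of-WP solution: L = (44.4, 43.0).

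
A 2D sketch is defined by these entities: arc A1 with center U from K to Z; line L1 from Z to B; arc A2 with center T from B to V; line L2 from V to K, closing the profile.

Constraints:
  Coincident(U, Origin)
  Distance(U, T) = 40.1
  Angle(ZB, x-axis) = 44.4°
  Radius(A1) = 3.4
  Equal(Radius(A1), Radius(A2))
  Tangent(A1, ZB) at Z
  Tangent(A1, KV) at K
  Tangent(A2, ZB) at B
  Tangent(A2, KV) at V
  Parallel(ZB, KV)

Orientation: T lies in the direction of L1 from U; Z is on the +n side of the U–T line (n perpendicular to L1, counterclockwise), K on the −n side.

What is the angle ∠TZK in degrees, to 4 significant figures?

85.15°

The slot axis is L1's direction at 44.4°, so u = (cos 44.4°, sin 44.4°) = (0.7145, 0.6997) and n = (−sin 44.4°, cos 44.4°) = (-0.6997, 0.7145). U is at the origin and T lies 40.1 along u from U, so T = 40.1·u = (28.65, 28.06). Tangency of A1 to both parallel lines with radius 3.4 puts Z and K at U ± 3.4·n: Z = (-2.379, 2.429), K = (2.379, -2.429). Then cos ∠TZK = ZT·ZK / (|ZT||ZK|), giving 85.15°.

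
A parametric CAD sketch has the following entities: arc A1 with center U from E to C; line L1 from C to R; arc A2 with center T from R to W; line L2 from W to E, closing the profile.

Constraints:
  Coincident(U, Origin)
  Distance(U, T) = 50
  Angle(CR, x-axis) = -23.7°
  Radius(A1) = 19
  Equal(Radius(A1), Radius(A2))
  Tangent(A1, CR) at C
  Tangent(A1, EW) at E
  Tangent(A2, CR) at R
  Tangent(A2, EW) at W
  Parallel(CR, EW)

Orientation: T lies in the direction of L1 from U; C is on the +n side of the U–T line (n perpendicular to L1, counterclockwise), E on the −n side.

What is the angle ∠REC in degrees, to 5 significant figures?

52.765°

Tangency of A1 to both parallel lines with radius 19.0 puts C and E at U ± 19.0·n: C = (7.6370, 17.398), E = (-7.6370, -17.398). Equal radii place R and W the same way about T: R = T + 19.0·n = (53.420, -2.6998), W = T − 19.0·n = (38.146, -37.495). Then cos ∠REC = ER·EC / (|ER||EC|), giving 52.765°.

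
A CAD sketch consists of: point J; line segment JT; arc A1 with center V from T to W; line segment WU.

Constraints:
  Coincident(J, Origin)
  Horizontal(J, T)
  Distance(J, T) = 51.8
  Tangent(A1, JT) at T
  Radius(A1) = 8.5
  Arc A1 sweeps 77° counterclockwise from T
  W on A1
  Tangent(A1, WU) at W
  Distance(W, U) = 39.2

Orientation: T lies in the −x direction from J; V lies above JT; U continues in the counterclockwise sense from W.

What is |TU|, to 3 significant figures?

47.9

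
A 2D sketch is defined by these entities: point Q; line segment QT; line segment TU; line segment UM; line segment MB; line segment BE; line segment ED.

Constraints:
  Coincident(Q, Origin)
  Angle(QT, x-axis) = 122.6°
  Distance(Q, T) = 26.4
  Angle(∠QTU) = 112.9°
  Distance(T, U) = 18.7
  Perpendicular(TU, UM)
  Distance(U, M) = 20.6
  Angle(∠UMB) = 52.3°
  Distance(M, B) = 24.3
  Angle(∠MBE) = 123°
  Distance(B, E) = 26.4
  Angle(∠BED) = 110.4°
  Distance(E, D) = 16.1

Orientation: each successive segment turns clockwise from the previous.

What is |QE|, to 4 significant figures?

46.44

∠UMB = 52.3° gives MB at -162.2° from the x-axis; with |MB| = 24.3, B = (-9.791, 18.56). ∠MBE = 123.0° gives BE at 140.8° from the x-axis; with |BE| = 26.4, E = (-30.25, 35.24). Then |QE| = |E − Q| = 46.44.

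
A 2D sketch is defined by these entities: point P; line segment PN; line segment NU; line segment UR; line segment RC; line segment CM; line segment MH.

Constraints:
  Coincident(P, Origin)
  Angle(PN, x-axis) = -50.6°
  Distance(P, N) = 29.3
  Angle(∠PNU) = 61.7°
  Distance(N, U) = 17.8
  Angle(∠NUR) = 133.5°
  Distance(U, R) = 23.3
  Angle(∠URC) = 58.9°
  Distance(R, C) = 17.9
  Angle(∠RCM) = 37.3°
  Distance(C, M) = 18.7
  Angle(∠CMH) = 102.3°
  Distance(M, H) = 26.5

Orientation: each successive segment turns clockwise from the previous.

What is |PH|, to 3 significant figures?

38.6

P is at the origin; PN runs at -50.6° with length 29.3, so N = (18.6, -22.6). ∠PNU = 61.7° gives NU at -169° from the x-axis; with |NU| = 17.8, U = (1.13, -26.1). ∠NUR = 133.5° gives UR at 145° from the x-axis; with |UR| = 23.3, R = (-17.9, -12.6). ∠URC = 58.9° gives RC at 23.5° from the x-axis; with |RC| = 17.9, C = (-1.45, -5.43). ∠RCM = 37.3° gives CM at -119° from the x-axis; with |CM| = 18.7, M = (-10.6, -21.8). ∠CMH = 102.3° gives MH at 163° from the x-axis; with |MH| = 26.5, H = (-35.9, -14.1). Then |PH| = |H − P| = 38.6.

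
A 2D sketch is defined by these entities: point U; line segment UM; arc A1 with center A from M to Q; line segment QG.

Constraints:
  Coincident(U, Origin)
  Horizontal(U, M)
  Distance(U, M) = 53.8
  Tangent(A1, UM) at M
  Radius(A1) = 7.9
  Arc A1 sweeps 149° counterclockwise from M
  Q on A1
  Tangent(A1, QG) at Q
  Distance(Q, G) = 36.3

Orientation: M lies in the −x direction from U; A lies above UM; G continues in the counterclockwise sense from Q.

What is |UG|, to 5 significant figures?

87.462

U is at the origin; UM is horizontal with |UM| = 53.8 and M on the −x side, so M = (-53.800, 0.0000). A1 meets UM tangentially, so AM is at right angles to UM, so A = M + (0, 7.9) = (-53.800, 7.9000). On A1, M sits at bearing -90° from A; a 149° counterclockwise sweep puts Q at bearing 59°, so Q = A + 7.9·(cos 59°, sin 59°) = (-49.731, 14.672). Since A1 is tangent to QG there, AQ ⟂ QG, so QG runs along (−sin 59°, cos 59°); with |QG| = 36.3, G = (-80.846, 33.368). Then |UG| = |G − U| = 87.462.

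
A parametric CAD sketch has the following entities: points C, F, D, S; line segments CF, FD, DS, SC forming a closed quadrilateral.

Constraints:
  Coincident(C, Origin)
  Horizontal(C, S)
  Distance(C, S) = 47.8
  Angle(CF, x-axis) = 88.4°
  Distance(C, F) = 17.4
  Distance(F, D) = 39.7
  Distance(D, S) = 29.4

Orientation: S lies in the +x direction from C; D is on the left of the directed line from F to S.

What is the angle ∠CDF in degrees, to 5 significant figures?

20.369°

C is at the origin; C and S share the same y with |CS| = 47.8 and S in +x, so S = (47.8, 0). CF runs at 88.4° with |CF| = 17.4, so F = (0.48584, 17.393). D is determined by |FD| = 39.7 and |DS| = 29.4 together: it lies at the intersection of circle(F, 39.7) and circle(S, 29.4). With |FS| = 50.410, the foot of the radical line on FS is 32.264 from F and the perpendicular offset is √(39.7² − 32.264²) = 23.132. Taking the left-of-FS solution: D = (38.750, 27.973).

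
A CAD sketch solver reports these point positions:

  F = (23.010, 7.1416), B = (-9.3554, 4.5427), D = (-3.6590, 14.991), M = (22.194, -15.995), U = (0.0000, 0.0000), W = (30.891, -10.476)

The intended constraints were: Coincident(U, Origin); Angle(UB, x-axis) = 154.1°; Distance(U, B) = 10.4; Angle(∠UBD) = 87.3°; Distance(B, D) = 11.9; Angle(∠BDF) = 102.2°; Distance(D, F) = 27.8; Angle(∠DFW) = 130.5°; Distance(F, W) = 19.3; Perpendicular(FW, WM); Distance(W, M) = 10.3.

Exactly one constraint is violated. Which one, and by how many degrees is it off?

Perpendicular(FW, WM) — off by 8.30°.

U = (0.00, 0.00) ✓; UB at 154.1° ✓; |UB| = 10.40 ✓; ∠UBD = 87.30° ✓; |BD| = 11.90 ✓; ∠BDF = 102.2° ✓; |DF| = 27.80 ✓; ∠DFW = 130.5° ✓; |FW| = 19.30 ✓; ∠(FW, WM) = 81.70° ✗; |WM| = 10.30 ✓.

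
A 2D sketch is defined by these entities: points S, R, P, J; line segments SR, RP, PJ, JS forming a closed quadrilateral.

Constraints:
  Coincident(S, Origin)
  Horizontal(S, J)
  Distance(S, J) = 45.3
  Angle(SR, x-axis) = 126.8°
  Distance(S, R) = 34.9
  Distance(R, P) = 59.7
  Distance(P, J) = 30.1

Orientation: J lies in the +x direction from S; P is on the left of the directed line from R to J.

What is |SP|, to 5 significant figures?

48.653

Checks: |RP| = 59.70 ✓; |PJ| = 30.10 ✓.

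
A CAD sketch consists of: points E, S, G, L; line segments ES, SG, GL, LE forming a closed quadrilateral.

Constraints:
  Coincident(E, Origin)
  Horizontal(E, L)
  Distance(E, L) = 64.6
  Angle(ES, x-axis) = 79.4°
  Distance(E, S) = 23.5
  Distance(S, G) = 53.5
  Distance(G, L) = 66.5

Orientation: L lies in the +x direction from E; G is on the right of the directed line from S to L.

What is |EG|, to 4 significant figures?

30.87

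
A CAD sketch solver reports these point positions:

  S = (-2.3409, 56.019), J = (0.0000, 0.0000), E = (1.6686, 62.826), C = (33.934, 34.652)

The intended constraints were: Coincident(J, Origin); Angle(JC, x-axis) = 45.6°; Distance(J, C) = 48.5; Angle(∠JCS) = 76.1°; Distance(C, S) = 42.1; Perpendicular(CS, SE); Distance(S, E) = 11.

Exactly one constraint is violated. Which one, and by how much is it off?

Distance(S, E) = 11 — off by 3.10.

J = (0.00, 0.00) ✓; JC at 45.60° ✓; |JC| = 48.50 ✓; ∠JCS = 76.10° ✓; |CS| = 42.10 ✓; ∠(CS, SE) = 90.00° ✓; |SE| = 7.900 ✗.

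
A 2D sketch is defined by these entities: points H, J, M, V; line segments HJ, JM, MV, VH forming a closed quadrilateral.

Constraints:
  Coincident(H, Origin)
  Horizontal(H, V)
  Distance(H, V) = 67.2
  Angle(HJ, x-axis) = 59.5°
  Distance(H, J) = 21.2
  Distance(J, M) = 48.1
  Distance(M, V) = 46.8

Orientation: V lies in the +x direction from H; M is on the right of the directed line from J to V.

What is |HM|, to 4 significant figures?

38.91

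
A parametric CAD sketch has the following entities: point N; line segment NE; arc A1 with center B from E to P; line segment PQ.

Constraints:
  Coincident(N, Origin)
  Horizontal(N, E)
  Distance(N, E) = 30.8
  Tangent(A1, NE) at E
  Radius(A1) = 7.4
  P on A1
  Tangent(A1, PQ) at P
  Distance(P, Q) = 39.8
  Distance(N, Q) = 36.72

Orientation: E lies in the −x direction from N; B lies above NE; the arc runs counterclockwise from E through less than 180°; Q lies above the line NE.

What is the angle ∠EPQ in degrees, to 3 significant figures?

152°

N is at the origin; N and E share the same y with |NE| = 30.8 and E on the −x side, so E = (-30.8, 0.00). A1 meets NE tangentially, so BE is at right angles to NE, so B = E + (0, 7.4) = (-30.8, 7.40). Since BP ⟂ PQ (tangency), |BQ| = √(7.4² + 39.8²) = 40.5 regardless of where P sits on A1. So Q lies on both circle(N, 36.72) and circle(B, 40.5); the above-NE intersection is Q = (-2.78, 36.6). P is the foot of the tangent from Q: P = (-24.6, 3.34).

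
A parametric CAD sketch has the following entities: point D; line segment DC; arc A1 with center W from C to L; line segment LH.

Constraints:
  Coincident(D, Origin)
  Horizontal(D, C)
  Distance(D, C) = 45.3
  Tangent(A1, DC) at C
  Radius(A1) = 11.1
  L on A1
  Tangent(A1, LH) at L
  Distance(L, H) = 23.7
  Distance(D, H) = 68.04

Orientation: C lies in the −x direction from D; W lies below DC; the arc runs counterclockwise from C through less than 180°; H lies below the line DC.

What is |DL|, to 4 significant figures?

57.12

Checks: D.y = 0.00, C.y = 0.00 ✓; |WL| = 11.10 ✓; ∠(WL, LH) = 90.00° ✓; |LH| = 23.70 ✓; |DH| = 68.04 ✓.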